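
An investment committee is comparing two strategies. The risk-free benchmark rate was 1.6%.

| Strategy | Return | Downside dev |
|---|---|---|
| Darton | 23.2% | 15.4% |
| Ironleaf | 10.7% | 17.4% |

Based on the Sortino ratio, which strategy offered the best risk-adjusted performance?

Darton

Darton: Sortino ratio = (23.2% − 1.6%) / 15.4% = 1.403
Ironleaf: Sortino ratio = (10.7% − 1.6%) / 17.4% = 0.523
Highest: Darton (1.403).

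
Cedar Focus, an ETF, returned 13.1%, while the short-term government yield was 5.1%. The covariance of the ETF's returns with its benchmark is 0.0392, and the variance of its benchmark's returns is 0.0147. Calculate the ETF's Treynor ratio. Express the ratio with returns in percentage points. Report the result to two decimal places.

β = Cov / Var = 0.0392 / 0.0147 = 2.6667
Treynor = (Rp − Rf) / β = (13.1% − 5.1%) / 2.6667 = 8.00 / 2.6667 = 3.0000

3.00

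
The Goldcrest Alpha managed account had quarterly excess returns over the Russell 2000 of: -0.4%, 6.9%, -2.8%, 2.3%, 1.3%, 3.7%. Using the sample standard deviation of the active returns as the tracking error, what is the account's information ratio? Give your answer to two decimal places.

0.55

μ = (-0.4 + 6.9 − 2.8 + 2.3 + 1.3 + 3.7) / 6 = 1.8333%
Σ(r − μ)² = (-0.4 − 1.8333)² + (6.9 − 1.8333)² + … = 56.1133
σ = √[56.1133 / 5] = 3.3500%
IR = μ / tracking error = 1.8333 / 3.3500 = 0.5473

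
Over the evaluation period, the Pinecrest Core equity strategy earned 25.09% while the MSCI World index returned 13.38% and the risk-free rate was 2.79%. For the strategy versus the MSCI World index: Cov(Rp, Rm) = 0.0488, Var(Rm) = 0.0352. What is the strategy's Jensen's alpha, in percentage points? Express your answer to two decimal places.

β = Cov / Var = 0.0488 / 0.0352 = 1.3864
E[R] = Rf + β(Rm − Rf) = 2.79% + 1.3864 × (13.38% − 2.79%) = 17.4720%
α = Rp − E[R] = 25.09% − 17.4720% = 7.6180

7.62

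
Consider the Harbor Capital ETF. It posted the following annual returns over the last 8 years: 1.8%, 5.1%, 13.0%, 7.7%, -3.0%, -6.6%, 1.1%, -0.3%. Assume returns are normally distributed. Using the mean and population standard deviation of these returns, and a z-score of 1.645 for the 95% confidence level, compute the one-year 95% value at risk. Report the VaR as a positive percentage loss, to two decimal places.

7.16

r̄ = (1.8 + 5.1 + 13 + 7.7 − 3 − 6.6 + 1.1 − 0.3) / 8 = 2.3500%
Population σ = √[Σ(r − r̄)² / 8] = √[267.2200 / 8] = √33.4025 = 5.7795%
VaR = −(r̄ − z·σ) = −(2.3500 − 1.645 × 5.7795) = −(-7.1573) = 7.1573%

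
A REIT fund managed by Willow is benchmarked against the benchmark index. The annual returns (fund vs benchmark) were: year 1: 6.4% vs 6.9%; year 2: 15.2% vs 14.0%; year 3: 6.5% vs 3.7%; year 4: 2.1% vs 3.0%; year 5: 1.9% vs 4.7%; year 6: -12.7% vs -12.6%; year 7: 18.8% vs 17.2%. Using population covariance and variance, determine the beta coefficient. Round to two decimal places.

r̄p = 5.4571%,  r̄m = 5.2714%
Cov = Σ(rp − r̄p)(rm − r̄m) / 7 = 82.6073
Var(rm) = Σ(rm − r̄m)² / 7 = 78.3535
β = Cov / Var = 82.6073 / 78.3535 = 1.0543

1.05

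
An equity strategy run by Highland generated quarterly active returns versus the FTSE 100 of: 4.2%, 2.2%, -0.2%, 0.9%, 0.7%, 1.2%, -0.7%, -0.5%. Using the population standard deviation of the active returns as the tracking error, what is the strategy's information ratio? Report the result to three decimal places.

0.643

r̄ = (4.2 + 2.2 − 0.2 + 0.9 + 0.7 + 1.2 − 0.7 − 0.5) / 8 = 0.9750%
Population σ = √[Σ(r − r̄)² / 8] = √[18.3950 / 8] = √2.2994 = 1.5164%
IR = r̄ / tracking error = 0.9750 / 1.5164 = 0.6430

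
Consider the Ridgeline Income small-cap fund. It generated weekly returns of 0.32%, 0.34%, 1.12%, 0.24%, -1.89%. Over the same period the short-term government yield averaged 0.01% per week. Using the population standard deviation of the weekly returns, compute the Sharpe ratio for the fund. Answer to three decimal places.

Mean return μ = 0.130 / 5 = 0.0260%
Population σ = √[Σ(r − μ)² / 5] = √[5.0987 / 5] = √1.0197 = 1.0098%
Sharpe = (μ − rf) / σ = (0.0260 − 0.01) / 1.0098 = 0.0160 / 1.0098 = 0.0158

0.016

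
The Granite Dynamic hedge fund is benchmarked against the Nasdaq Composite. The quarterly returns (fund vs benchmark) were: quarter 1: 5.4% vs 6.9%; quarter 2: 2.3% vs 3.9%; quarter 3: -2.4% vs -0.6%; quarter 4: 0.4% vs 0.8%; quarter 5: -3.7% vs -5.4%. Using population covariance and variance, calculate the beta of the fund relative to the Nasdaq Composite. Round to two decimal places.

0.76

r̄p = 0.4000%,  r̄m = 1.1200%
Cov = Σ(rp − r̄p)(rm − r̄m) / 5 = 13.1460
Var(rm) = Σ(rm − r̄m)² / 5 = 17.3416
β = Cov / Var = 13.1460 / 17.3416 = 0.7581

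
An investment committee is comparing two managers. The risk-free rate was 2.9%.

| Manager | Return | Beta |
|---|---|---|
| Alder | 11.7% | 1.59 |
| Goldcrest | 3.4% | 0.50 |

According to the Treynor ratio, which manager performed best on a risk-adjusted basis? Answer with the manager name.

Alder: Treynor = (11.7% − 2.9%) / 1.59 = 5.535
Goldcrest: Treynor = (3.4% − 2.9%) / 0.50 = 1.000
Highest: Alder (5.535).

Alder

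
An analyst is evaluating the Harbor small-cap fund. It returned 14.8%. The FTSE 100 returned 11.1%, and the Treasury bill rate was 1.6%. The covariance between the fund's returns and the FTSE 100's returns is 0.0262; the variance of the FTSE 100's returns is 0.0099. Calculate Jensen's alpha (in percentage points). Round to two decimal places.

-11.94

β = Cov / Var = 0.0262 / 0.0099 = 2.6465
E[R] = Rf + β(Rm − Rf) = 1.6% + 2.6465 × (11.1% − 1.6%) = 26.7418%
α = Rp − E[R] = 14.8% − 26.7418% = -11.9418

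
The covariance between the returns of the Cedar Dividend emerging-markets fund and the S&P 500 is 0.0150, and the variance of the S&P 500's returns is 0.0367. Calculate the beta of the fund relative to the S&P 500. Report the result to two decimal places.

0.41

β = Cov(Rp, Rm) / Var(Rm) = 0.0150 / 0.0367 = 0.4087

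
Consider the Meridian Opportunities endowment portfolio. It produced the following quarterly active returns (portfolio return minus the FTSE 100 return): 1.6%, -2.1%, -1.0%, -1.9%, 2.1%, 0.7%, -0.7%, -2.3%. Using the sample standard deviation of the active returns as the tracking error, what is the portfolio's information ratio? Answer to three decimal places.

-0.262

μ = (1.6 − 2.1 − 1 − 1.9 + 2.1 + 0.7 − 0.7 − 2.3) / 8 = -0.4500%
Sample std dev = √[20.6400 / 7] = 1.7171%
IR = μ / tracking error = -0.4500 / 1.7171 = -0.2621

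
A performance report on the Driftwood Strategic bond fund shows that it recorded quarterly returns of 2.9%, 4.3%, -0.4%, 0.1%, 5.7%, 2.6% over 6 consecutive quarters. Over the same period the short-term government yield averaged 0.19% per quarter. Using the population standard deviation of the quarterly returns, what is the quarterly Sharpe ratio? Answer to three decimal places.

Mean return r̄ = 15.20 / 6 = 2.5333%
Σ(r − r̄)² = (2.9 − 2.5333)² + (4.3 − 2.5333)² + (-0.4 − 2.5333)² + … = 27.8133
population σ = √(27.8133 / 6) = √4.6356 = 2.1530%
Sharpe = (r̄ − rf) / σ = (2.5333 − 0.19) / 2.1530 = 2.3433 / 2.1530 = 1.0884

1.088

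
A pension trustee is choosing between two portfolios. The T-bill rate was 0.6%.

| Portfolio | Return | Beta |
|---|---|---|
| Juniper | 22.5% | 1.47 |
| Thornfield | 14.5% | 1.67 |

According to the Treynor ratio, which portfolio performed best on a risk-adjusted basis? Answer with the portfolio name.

Juniper

Juniper: Treynor = (22.5% − 0.6%) / 1.47 = 14.898
Thornfield: Treynor = (14.5% − 0.6%) / 1.67 = 8.323
Highest: Juniper (14.898).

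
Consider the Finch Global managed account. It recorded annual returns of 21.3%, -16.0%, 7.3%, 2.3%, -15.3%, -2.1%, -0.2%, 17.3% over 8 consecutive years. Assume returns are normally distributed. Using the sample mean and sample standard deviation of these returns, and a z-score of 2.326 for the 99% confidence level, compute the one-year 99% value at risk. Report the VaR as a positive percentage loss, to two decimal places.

r̄ = (21.3 − 16 + 7.3 + 2.3 − 15.3 − 2.1 − 0.2 + 17.3) / 8 = 1.8250%
Sample std dev = √[1279.4550 / 7] = 13.5196%
VaR = −(r̄ − z·σ) = −(1.8250 − 2.326 × 13.5196) = −(-29.6216) = 29.6216%

29.62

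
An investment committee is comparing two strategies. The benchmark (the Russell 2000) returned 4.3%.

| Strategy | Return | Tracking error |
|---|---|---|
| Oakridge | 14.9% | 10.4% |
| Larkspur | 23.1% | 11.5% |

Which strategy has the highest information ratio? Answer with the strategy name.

Larkspur

Oakridge: IR = (14.9% − 4.3%) / 10.4% = 1.019
Larkspur: IR = (23.1% − 4.3%) / 11.5% = 1.635
Highest: Larkspur (1.635).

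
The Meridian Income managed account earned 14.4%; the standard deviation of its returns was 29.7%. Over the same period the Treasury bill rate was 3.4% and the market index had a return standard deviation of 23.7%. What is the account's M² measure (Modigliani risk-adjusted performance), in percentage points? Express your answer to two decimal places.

Sharpe = (Rp − Rf) / σp = (14.4% − 3.4%) / 29.7% = 0.3704
M² = Rf + Sharpe × σm = 3.4% + 0.3704 × 23.7% = 12.1785%

12.18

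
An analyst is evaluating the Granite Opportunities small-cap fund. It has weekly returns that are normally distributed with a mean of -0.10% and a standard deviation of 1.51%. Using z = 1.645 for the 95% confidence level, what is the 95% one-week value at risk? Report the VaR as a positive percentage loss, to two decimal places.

2.58

VaR (as % loss) = −(μ − z·σ) = −(-0.10% − 1.645 × 1.51%) = −(-2.58395%) = 2.58395%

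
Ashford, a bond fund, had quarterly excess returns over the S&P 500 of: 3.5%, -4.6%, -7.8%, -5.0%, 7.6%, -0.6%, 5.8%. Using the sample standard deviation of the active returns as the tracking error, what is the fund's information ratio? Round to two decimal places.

-0.03

μ = (3.5 − 4.6 − 7.8 − 5 + 7.6 − 0.6 + 5.8) / 7 = -0.1571%
Sample std dev = √[210.8371 / 6] = 5.9279%
IR = μ / tracking error = -0.1571 / 5.9279 = -0.0265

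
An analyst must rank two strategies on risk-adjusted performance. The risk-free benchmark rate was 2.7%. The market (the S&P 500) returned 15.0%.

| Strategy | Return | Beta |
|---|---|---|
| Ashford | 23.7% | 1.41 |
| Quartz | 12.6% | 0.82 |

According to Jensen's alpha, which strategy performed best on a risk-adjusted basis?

Ashford: α = 23.7% − [2.7% + 1.41 × (15.0% − 2.7%)] = 3.657
Quartz: α = 12.6% − [2.7% + 0.82 × (15.0% − 2.7%)] = -0.186
Highest: Ashford (3.657).

Ashford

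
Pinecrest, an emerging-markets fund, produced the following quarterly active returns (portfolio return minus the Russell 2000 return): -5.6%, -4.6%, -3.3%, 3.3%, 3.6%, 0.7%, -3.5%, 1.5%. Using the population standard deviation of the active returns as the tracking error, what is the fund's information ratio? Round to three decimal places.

Mean return r̄ = -7.90 / 8 = -0.9875%
Population std dev = √[94.4488 / 8] = 3.4360%
IR = r̄ / tracking error = -0.9875 / 3.4360 = -0.2874

-0.287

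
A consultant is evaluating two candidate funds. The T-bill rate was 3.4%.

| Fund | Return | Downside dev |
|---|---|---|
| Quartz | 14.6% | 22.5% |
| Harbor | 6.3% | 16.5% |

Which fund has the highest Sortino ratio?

Quartz: Sortino ratio = (14.6% − 3.4%) / 22.5% = 0.498
Harbor: Sortino ratio = (6.3% − 3.4%) / 16.5% = 0.176
Highest: Quartz (0.498).

Quartz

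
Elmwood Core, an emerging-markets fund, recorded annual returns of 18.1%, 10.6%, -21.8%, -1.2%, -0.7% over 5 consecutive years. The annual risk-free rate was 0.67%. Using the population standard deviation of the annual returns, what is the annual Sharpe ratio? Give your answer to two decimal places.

r̄ = (18.1 + 10.6 − 21.8 − 1.2 − 0.7) / 5 = 5.00 / 5 = 1.0000%
Σ(r − r̄)² = 912.1400; population σ = √(912.1400/5) = 13.5066%
Sharpe = (r̄ − rf) / σ = (1.0000 − 0.67) / 13.5066 = 0.3300 / 13.5066 = 0.0244

0.02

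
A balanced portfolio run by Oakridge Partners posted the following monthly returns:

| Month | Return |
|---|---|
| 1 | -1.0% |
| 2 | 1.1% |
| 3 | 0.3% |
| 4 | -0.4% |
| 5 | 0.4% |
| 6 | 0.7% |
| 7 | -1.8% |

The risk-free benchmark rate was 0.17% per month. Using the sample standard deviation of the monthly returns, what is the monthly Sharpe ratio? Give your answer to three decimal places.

-0.264

r̄ = (-1 + 1.1 + 0.3 − 0.4 + 0.4 + 0.7 − 1.8) / 7 = -0.1000%
Sample std dev = √[6.2800 / 6] = 1.0231%
Sharpe = (r̄ − rf) / σ = (-0.1000 − 0.17) / 1.0231 = -0.2700 / 1.0231 = -0.2639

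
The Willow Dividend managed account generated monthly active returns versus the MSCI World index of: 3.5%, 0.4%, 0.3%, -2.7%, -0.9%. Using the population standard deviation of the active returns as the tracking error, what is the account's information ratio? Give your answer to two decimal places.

μ = (3.5 + 0.4 + 0.3 − 2.7 − 0.9) / 5 = 0.1200%
Σ(r − μ)² = 20.5280; population σ = √(20.5280/5) = 2.0262%
IR = μ / tracking error = 0.1200 / 2.0262 = 0.0592

0.06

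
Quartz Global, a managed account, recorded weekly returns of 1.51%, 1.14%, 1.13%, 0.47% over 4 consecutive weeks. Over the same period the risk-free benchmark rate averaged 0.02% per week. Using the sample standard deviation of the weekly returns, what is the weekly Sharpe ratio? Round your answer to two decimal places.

Mean return μ = 4.250 / 4 = 1.0625%
Sample σ = √[Σ(r − μ)² / 3] = √[0.5619 / 3] = √0.1873 = 0.4328%
Sharpe = (μ − rf) / σ = (1.0625 − 0.02) / 0.4328 = 1.0425 / 0.4328 = 2.4087

2.41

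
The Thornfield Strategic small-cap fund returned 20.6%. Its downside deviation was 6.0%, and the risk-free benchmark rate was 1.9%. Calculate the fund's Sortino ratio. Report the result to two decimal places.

Sortino = (Rp − Rf) / σd = (20.6% − 1.9%) / 6.0% = 18.70% / 6.0% = 3.1167

3.12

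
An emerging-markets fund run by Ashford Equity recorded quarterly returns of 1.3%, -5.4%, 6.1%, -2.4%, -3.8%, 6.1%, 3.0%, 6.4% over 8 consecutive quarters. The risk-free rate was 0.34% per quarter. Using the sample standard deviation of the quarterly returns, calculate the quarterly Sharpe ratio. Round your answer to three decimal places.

Mean return μ = 11.30 / 8 = 1.4125%
Sample std dev = √[159.4688 / 7] = 4.7730%
Sharpe = (μ − rf) / σ = (1.4125 − 0.34) / 4.7730 = 1.0725 / 4.7730 = 0.2247

0.225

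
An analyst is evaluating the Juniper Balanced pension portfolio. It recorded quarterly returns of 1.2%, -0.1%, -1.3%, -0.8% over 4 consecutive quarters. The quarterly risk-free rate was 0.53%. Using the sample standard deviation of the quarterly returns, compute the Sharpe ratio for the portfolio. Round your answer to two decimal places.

r̄ = (1.2 − 0.1 − 1.3 − 0.8) / 4 = -1.00 / 4 = -0.2500%
Σ(r − r̄)² = (1.2 − (-0.2500))² + (-0.1 − (-0.2500))² + … = 3.5300
σ = √[3.5300 / 3] = 1.0847%
Sharpe = (r̄ − rf) / σ = (-0.2500 − 0.53) / 1.0847 = -0.7800 / 1.0847 = -0.7191

-0.72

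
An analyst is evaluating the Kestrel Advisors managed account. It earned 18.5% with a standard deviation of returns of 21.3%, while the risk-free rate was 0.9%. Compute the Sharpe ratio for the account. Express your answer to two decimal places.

Sharpe = (Rp − Rf) / σp = (18.5% − 0.9%) / 21.3% = 17.60% / 21.3% = 0.8263

0.83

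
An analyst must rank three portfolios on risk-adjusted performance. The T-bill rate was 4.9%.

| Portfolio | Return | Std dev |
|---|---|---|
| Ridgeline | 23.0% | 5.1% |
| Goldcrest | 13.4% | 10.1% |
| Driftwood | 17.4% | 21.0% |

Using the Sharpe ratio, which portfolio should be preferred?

Ridgeline: Sharpe ratio = (23.0% − 4.9%) / 5.1% = 3.549
Goldcrest: Sharpe ratio = (13.4% − 4.9%) / 10.1% = 0.842
Driftwood: Sharpe ratio = (17.4% − 4.9%) / 21.0% = 0.595
Highest: Ridgeline (3.549).

Ridgeline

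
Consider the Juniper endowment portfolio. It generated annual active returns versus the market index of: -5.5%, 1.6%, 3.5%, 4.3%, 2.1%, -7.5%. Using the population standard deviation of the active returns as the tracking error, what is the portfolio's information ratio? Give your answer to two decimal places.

r̄ = (-5.5 + 1.6 + 3.5 + 4.3 + 2.1 − 7.5) / 6 = -0.2500%
Population σ = √[Σ(r − r̄)² / 6] = √[123.8350 / 6] = √20.6392 = 4.5430%
IR = r̄ / tracking error = -0.2500 / 4.5430 = -0.0550

-0.06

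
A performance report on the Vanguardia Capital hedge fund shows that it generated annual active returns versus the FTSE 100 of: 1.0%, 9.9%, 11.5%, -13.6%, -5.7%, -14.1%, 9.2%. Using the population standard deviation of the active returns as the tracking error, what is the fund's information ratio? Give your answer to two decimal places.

μ = (1 + 9.9 + 11.5 − 13.6 − 5.7 − 14.1 + 9.2) / 7 = -1.80 / 7 = -0.2571%
Population std dev = √[731.6971 / 7] = 10.2239%
IR = μ / tracking error = -0.2571 / 10.2239 = -0.0251

-0.03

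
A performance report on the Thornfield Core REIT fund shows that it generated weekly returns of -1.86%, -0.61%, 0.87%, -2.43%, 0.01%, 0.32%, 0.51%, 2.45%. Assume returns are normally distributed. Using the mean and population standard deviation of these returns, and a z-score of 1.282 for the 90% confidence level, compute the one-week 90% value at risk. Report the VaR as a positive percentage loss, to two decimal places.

Mean return μ = -0.740 / 8 = -0.0925%
Population σ = √[Σ(r − μ)² / 8] = √[16.7902 / 8] = √2.0988 = 1.4487%
VaR = −(μ − z·σ) = −(-0.0925 − 1.282 × 1.4487) = −(-1.9497) = 1.9497%

1.95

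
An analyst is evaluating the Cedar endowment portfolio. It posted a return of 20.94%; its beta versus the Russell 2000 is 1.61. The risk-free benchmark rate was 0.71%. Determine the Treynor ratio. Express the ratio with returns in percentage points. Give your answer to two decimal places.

12.57

Treynor = (Rp − Rf) / β = (20.94% − 0.71%) / 1.61 = 20.23 / 1.61 = 12.5652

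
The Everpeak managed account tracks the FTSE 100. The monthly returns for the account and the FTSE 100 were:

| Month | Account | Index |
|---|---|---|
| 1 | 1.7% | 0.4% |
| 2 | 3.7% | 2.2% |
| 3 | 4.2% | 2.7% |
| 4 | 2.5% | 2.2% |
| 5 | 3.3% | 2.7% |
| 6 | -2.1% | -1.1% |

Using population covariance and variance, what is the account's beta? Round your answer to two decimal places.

r̄p = 2.2167%,  r̄m = 1.5167%
Cov = Σ(rp − r̄p)(rm − r̄m) / 6 = 2.7847
Var(rm) = Σ(rm − r̄m)² / 6 = 1.9714
β = Cov / Var = 2.7847 / 1.9714 = 1.4125

1.41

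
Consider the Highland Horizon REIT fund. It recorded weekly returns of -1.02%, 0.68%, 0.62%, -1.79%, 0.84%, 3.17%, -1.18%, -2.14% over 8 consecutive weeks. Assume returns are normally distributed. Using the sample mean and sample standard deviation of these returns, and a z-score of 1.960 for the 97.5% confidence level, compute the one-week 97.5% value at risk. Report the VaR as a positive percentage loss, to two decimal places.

3.56

μ = (-1.02 + 0.68 + 0.62 − 1.79 + 0.84 + 3.17 − 1.18 − 2.14) / 8 = -0.820 / 8 = -0.1025%
Σ(r − μ)² = (-1.02 − (-0.1025))² + (0.68 − (-0.1025))² + … = 21.7338
σ = √[21.7338 / 7] = 1.7621%
VaR = −(μ − z·σ) = −(-0.1025 − 1.960 × 1.7621) = −(-3.5562) = 3.5562%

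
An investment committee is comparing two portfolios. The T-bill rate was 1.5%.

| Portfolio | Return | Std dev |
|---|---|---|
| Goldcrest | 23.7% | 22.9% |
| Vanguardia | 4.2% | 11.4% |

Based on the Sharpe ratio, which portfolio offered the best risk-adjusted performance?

Goldcrest: Sharpe ratio = (23.7% − 1.5%) / 22.9% = 0.969
Vanguardia: Sharpe ratio = (4.2% − 1.5%) / 11.4% = 0.237
Highest: Goldcrest (0.969).

Goldcrest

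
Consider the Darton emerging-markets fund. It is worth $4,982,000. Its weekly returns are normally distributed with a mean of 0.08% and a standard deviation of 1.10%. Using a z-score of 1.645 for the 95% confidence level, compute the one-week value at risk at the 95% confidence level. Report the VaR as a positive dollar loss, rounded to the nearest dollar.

Return at the 95% tail: μ − z·σ = 0.08% − 1.645 × 1.10% = 0.08 − 1.8095 = -1.7295%
VaR = −(-1.7295%) × $4,982,000 = 1.7295% × $4,982,000 = $86,164

$86,164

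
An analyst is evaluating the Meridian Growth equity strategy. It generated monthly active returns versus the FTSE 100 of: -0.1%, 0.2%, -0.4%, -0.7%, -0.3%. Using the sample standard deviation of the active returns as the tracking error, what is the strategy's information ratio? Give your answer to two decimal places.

μ = (-0.1 + 0.2 − 0.4 − 0.7 − 0.3) / 5 = -0.2600%
Σ(r − μ)² = (-0.1 − (-0.2600))² + (0.2 − (-0.2600))² + … = 0.4520
sample σ = √(0.4520 / 4) = √0.1130 = 0.3362%
IR = μ / tracking error = -0.2600 / 0.3362 = -0.7733

-0.77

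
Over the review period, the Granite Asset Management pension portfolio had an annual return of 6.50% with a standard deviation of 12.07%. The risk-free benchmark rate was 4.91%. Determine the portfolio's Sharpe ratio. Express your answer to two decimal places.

0.13

Sharpe = (Rp − Rf) / σp = (6.50% − 4.91%) / 12.07% = 1.59% / 12.07% = 0.1317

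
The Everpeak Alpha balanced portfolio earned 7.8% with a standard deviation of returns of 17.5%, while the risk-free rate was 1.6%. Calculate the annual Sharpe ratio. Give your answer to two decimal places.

Sharpe = (Rp − Rf) / σp = (7.8% − 1.6%) / 17.5% = 6.20% / 17.5% = 0.3543

0.35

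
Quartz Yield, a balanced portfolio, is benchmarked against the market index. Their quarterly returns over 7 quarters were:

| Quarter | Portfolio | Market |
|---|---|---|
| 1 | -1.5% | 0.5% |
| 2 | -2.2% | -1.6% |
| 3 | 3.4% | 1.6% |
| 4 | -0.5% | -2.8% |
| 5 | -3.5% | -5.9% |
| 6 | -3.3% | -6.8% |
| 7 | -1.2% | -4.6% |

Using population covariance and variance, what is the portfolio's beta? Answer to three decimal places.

r̄p = -1.2571%,  r̄m = -2.8000%
Cov = Σ(rp − r̄p)(rm − r̄m) / 7 = 4.7971
Var(rm) = Σ(rm − r̄m)² / 7 = 8.6486
β = Cov / Var = 4.7971 / 8.6486 = 0.5547

0.555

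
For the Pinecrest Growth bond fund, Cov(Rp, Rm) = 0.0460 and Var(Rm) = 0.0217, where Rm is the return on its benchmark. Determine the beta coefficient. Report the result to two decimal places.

2.12

β = Cov(Rp, Rm) / Var(Rm) = 0.0460 / 0.0217 = 2.1198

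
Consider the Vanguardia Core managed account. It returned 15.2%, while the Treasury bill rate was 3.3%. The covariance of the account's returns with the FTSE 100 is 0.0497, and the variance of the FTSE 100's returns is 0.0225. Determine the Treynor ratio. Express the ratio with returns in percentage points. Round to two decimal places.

β = Cov / Var = 0.0497 / 0.0225 = 2.2089
Treynor = (Rp − Rf) / β = (15.2% − 3.3%) / 2.2089 = 11.90 / 2.2089 = 5.3873

5.39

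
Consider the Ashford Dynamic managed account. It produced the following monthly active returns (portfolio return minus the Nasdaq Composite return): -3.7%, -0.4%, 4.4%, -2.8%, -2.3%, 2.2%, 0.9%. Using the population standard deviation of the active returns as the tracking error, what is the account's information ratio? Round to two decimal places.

Mean return r̄ = -1.70 / 7 = -0.2429%
Σ(r − r̄)² = (-3.7 − (-0.2429))² + (-0.4 − (-0.2429))² + (4.4 − (-0.2429))² + … = 51.5771
σ = √[51.5771 / 7] = 2.7144%
IR = r̄ / tracking error = -0.2429 / 2.7144 = -0.0895

-0.09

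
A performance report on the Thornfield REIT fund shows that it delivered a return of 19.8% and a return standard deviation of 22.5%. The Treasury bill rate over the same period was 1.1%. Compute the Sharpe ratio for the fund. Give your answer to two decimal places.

0.83

Sharpe = (Rp − Rf) / σp = (19.8% − 1.1%) / 22.5% = 18.70% / 22.5% = 0.8311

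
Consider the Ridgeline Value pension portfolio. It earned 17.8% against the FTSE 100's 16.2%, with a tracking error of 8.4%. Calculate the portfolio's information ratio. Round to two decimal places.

0.19

IR = (Rp − Rb) / TE = (17.8% − 16.2%) / 8.4% = 1.60% / 8.4% = 0.1905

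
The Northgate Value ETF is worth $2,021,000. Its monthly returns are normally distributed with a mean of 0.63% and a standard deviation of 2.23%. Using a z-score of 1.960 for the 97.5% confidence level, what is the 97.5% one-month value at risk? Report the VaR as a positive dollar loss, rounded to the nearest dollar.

Return at the 97.5% tail: μ − z·σ = 0.63% − 1.960 × 2.23% = 0.63 − 4.3708 = -3.7408%
VaR = −(-3.7408%) × $2,021,000 = 3.7408% × $2,021,000 = $75,602

$75,602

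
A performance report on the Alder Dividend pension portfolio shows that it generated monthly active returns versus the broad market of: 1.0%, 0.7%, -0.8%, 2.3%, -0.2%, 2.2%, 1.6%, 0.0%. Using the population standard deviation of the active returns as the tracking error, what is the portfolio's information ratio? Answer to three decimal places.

μ = (1 + 0.7 − 0.8 + 2.3 − 0.2 + 2.2 + 1.6 + 0) / 8 = 0.8500%
Population std dev = √[9.0800 / 8] = 1.0654%
IR = μ / tracking error = 0.8500 / 1.0654 = 0.7978

0.798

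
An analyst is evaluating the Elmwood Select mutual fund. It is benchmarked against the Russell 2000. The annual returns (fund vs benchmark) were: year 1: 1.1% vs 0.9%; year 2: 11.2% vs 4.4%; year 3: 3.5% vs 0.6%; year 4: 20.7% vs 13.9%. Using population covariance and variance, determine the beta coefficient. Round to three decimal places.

r̄p = 9.1250%,  r̄m = 4.9500%
Cov = Σ(rp − r̄p)(rm − r̄m) / 4 = 39.8563
Var(rm) = Σ(rm − r̄m)² / 4 = 28.9325
β = Cov / Var = 39.8563 / 28.9325 = 1.3776

1.378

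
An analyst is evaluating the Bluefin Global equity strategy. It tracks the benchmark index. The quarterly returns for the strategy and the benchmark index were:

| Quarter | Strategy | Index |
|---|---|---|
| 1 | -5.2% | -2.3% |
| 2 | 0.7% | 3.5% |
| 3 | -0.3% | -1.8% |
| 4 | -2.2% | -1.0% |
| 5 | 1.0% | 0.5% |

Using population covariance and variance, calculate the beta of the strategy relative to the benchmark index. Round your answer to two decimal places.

r̄p = -1.2000%,  r̄m = -0.2200%
Cov = Σ(rp − r̄p)(rm − r̄m) / 5 = 3.2660
Var(rm) = Σ(rm − r̄m)² / 5 = 4.3576
β = Cov / Var = 3.2660 / 4.3576 = 0.7495

0.75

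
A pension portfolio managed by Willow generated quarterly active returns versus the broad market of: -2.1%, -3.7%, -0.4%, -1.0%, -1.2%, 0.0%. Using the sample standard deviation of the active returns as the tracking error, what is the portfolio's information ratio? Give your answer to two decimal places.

μ = (-2.1 − 3.7 − 0.4 − 1 − 1.2 + 0) / 6 = -1.4000%
Sample std dev = √[8.9400 / 5] = 1.3372%
IR = μ / tracking error = -1.4000 / 1.3372 = -1.0470

-1.05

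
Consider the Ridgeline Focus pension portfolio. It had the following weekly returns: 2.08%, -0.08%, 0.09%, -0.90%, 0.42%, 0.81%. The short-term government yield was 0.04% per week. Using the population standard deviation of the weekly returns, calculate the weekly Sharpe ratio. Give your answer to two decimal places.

0.40

r̄ = (2.08 − 0.08 + 0.09 − 0.9 + 0.42 + 0.81) / 6 = 2.420 / 6 = 0.4033%
Population σ = √[Σ(r − r̄)² / 6] = √[5.0073 / 6] = √0.8346 = 0.9136%
Sharpe = (r̄ − rf) / σ = (0.4033 − 0.04) / 0.9136 = 0.3633 / 0.9136 = 0.3977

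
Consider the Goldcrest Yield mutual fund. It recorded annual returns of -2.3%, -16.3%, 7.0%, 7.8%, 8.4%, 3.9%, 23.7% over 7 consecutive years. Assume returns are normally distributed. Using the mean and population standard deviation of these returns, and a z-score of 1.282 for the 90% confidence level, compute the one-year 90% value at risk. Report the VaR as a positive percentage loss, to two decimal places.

Mean return μ = 32.20 / 7 = 4.6000%
Σ(r − μ)² = 880.1600; population σ = √(880.1600/7) = 11.2133%
VaR = −(μ − z·σ) = −(4.6000 − 1.282 × 11.2133) = −(-9.7755) = 9.7755%

9.78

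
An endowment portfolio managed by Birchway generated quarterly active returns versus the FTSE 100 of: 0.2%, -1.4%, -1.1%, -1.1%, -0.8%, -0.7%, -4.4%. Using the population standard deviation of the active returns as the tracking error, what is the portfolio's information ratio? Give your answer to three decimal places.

r̄ = (0.2 − 1.4 − 1.1 − 1.1 − 0.8 − 0.7 − 4.4) / 7 = -1.3286%
Population σ = √[Σ(r − r̄)² / 7] = √[12.5543 / 7] = √1.7935 = 1.3392%
IR = r̄ / tracking error = -1.3286 / 1.3392 = -0.9921

-0.992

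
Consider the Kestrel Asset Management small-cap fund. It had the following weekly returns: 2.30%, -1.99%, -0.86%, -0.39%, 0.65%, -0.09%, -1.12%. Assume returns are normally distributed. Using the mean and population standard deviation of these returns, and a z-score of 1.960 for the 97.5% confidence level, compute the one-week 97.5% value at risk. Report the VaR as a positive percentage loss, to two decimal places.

Mean return r̄ = -1.500 / 7 = -0.2143%
Population std dev = √[11.5054 / 7] = 1.2820%
VaR = −(r̄ − z·σ) = −(-0.2143 − 1.960 × 1.2820) = −(-2.7270) = 2.7270%

2.73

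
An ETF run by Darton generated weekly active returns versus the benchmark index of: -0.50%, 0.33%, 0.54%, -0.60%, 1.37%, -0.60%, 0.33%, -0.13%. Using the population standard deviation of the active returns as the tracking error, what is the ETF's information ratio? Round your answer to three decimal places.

0.144

r̄ = (-0.5 + 0.33 + 0.54 − 0.6 + 1.37 − 0.6 + 0.33 − 0.13) / 8 = 0.0925%
Σ(r − r̄)² = (-0.5 − 0.0925)² + (0.33 − 0.0925)² + (0.54 − 0.0925)² + … = 3.3048
population σ = √(3.3048 / 8) = √0.4131 = 0.6427%
IR = r̄ / tracking error = 0.0925 / 0.6427 = 0.1439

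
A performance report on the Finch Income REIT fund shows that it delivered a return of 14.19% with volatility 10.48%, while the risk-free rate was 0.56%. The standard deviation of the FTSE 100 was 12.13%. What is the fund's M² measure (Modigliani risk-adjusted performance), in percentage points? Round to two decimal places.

Sharpe = (Rp − Rf) / σp = (14.19% − 0.56%) / 10.48% = 1.3006
M² = Rf + Sharpe × σm = 0.56% + 1.3006 × 12.13% = 16.3363%

16.34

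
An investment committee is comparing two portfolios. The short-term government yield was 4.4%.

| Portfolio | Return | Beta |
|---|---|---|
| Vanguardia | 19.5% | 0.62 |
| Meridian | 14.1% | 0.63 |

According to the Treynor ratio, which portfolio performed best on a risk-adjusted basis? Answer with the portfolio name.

Vanguardia

Vanguardia: Treynor = (19.5% − 4.4%) / 0.62 = 24.355
Meridian: Treynor = (14.1% − 4.4%) / 0.63 = 15.397
Highest: Vanguardia (24.355).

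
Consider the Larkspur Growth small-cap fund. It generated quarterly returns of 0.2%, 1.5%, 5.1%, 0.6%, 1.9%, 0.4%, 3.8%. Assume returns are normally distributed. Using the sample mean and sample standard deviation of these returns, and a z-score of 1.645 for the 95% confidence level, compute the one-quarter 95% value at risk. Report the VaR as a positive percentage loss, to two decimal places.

1.14

Mean return r̄ = 13.50 / 7 = 1.9286%
Σ(r − r̄)² = (0.2 − 1.9286)² + (1.5 − 1.9286)² + … = 20.8343
sample σ = √(20.8343 / 6) = √3.4724 = 1.8634%
VaR = −(r̄ − z·σ) = −(1.9286 − 1.645 × 1.8634) = −(-1.1367) = 1.1367%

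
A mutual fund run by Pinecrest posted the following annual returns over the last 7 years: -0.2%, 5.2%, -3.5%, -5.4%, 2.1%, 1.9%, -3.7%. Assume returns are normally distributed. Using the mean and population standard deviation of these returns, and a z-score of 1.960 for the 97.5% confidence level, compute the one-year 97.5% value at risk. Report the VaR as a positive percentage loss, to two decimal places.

7.48

Mean return μ = -3.60 / 7 = -0.5143%
Population std dev = √[88.3486 / 7] = 3.5526%
VaR = −(μ − z·σ) = −(-0.5143 − 1.960 × 3.5526) = −(-7.4774) = 7.4774%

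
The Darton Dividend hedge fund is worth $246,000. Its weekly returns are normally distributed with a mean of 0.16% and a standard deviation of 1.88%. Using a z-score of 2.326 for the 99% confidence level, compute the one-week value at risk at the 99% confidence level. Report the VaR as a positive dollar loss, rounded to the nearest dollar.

Return at the 99% tail: μ − z·σ = 0.16% − 2.326 × 1.88% = 0.16 − 4.37288 = -4.21288%
VaR = −(-4.21288%) × $246,000 = 4.21288% × $246,000 = $10,364

$10,364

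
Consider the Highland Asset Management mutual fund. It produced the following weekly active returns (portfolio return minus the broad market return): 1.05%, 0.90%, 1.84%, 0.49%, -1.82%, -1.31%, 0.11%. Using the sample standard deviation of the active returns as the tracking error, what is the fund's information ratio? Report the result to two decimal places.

0.14

Mean return r̄ = 1.260 / 7 = 0.1800%
Sample σ = √[Σ(r − r̄)² / 6] = √[10.3520 / 6] = √1.7253 = 1.3135%
IR = r̄ / tracking error = 0.1800 / 1.3135 = 0.1370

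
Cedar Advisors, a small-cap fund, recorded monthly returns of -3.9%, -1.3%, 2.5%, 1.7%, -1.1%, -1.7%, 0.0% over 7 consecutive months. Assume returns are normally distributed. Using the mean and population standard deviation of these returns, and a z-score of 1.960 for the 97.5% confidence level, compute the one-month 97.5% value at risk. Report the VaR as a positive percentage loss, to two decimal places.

4.47

Mean return r̄ = -3.80 / 7 = -0.5429%
Σ(r − r̄)² = 28.0771; population σ = √(28.0771/7) = 2.0028%
VaR = −(r̄ − z·σ) = −(-0.5429 − 1.960 × 2.0028) = −(-4.4684) = 4.4684%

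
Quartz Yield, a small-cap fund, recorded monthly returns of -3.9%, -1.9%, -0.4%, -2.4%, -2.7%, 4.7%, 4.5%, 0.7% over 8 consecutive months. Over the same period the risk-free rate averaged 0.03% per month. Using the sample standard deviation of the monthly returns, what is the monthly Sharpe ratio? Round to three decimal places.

r̄ = (-3.9 − 1.9 − 0.4 − 2.4 − 2.7 + 4.7 + 4.5 + 0.7) / 8 = -0.1750%
Sample σ = √[Σ(r − r̄)² / 7] = √[74.6150 / 7] = √10.6593 = 3.2649%
Sharpe = (r̄ − rf) / σ = (-0.1750 − 0.03) / 3.2649 = -0.2050 / 3.2649 = -0.0628

-0.063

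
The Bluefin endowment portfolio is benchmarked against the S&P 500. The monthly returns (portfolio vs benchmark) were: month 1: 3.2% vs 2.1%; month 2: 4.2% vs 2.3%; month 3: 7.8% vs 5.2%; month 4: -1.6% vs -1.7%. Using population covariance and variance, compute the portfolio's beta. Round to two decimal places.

r̄p = 3.4000%,  r̄m = 1.9750%
Cov = Σ(rp − r̄p)(rm − r̄m) / 4 = 8.2000
Var(rm) = Σ(rm − r̄m)² / 4 = 6.0069
β = Cov / Var = 8.2000 / 6.0069 = 1.3651

1.37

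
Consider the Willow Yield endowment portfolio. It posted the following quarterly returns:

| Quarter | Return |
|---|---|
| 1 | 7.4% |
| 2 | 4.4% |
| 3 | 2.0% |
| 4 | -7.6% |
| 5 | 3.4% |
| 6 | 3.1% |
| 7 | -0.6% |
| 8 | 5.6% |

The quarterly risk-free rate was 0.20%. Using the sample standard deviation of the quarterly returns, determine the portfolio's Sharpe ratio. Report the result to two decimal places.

0.44

r̄ = (7.4 + 4.4 + 2 − 7.6 + 3.4 + 3.1 − 0.6 + 5.6) / 8 = 17.70 / 8 = 2.2125%
Σ(r − r̄)² = (7.4 − 2.2125)² + (4.4 − 2.2125)² + (2 − 2.2125)² + … = 149.6088
sample σ = √(149.6088 / 7) = √21.3727 = 4.6231%
Sharpe = (r̄ − rf) / σ = (2.2125 − 0.2) / 4.6231 = 2.0125 / 4.6231 = 0.4353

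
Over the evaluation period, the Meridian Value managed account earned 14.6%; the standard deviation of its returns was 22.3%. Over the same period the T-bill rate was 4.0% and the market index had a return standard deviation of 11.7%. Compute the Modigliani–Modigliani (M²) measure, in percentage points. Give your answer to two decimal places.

9.56

Sharpe = (Rp − Rf) / σp = (14.6% − 4.0%) / 22.3% = 0.4753
M² = Rf + Sharpe × σm = 4.0% + 0.4753 × 11.7% = 9.5610%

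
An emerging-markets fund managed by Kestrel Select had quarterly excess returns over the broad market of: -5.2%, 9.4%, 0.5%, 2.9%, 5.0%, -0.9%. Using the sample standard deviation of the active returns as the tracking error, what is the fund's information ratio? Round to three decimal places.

r̄ = (-5.2 + 9.4 + 0.5 + 2.9 + 5 − 0.9) / 6 = 1.9500%
Σ(r − r̄)² = 127.0550; sample σ = √(127.0550/5) = 5.0409%
IR = r̄ / tracking error = 1.9500 / 5.0409 = 0.3868

0.387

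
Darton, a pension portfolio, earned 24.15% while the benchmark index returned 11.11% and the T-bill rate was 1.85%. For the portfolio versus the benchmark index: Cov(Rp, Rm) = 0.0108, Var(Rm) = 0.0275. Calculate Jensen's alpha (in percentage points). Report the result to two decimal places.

18.66

β = Cov / Var = 0.0108 / 0.0275 = 0.3927
E[R] = Rf + β(Rm − Rf) = 1.85% + 0.3927 × (11.11% − 1.85%) = 5.4864%
α = Rp − E[R] = 24.15% − 5.4864% = 18.6636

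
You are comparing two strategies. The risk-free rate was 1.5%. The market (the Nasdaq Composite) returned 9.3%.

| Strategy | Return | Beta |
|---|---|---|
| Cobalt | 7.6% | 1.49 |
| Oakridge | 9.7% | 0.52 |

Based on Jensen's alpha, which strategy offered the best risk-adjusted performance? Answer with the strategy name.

Cobalt: α = 7.6% − [1.5% + 1.49 × (9.3% − 1.5%)] = -5.522
Oakridge: α = 9.7% − [1.5% + 0.52 × (9.3% − 1.5%)] = 4.144
Highest: Oakridge (4.144).

Oakridge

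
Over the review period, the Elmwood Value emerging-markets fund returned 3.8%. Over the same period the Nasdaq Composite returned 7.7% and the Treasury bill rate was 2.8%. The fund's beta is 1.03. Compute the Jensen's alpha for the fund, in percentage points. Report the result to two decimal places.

CAPM expected return = Rf + β(Rm − Rf) = 2.8% + 1.03 × (7.7% − 2.8%) = 2.8 + 1.03 × 4.90 = 7.8470%
Jensen's α = Rp − E[R] = 3.8% − 7.8470% = -4.0470

-4.05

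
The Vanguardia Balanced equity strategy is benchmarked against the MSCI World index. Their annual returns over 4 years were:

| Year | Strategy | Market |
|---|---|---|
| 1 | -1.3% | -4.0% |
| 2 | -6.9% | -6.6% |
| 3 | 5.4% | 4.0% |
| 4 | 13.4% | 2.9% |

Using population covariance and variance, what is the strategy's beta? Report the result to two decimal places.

r̄p = 2.6500%,  r̄m = -0.9250%
Cov = Σ(rp − r̄p)(rm − r̄m) / 4 = 30.2513
Var(rm) = Σ(rm − r̄m)² / 4 = 20.1369
β = Cov / Var = 30.2513 / 20.1369 = 1.5023

1.50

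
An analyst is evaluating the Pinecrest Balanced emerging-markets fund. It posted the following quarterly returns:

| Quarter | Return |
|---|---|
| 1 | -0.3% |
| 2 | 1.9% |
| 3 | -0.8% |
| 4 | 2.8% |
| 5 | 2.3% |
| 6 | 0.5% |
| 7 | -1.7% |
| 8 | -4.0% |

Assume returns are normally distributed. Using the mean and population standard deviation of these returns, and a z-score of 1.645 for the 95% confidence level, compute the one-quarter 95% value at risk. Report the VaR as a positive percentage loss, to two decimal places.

r̄ = (-0.3 + 1.9 − 0.8 + 2.8 + 2.3 + 0.5 − 1.7 − 4) / 8 = 0.0875%
Σ(r − r̄)² = 36.5488; population σ = √(36.5488/8) = 2.1374%
VaR = −(r̄ − z·σ) = −(0.0875 − 1.645 × 2.1374) = −(-3.4285) = 3.4285%

3.43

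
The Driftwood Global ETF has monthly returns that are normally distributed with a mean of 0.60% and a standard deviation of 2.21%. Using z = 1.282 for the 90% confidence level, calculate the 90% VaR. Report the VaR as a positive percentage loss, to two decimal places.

VaR (as % loss) = −(μ − z·σ) = −(0.60% − 1.282 × 2.21%) = −(-2.23322%) = 2.23322%

2.23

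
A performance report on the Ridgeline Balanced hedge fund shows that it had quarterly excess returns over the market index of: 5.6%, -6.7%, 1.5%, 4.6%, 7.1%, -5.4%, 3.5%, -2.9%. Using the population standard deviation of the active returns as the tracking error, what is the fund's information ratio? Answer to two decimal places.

0.19

Mean return r̄ = 7.30 / 8 = 0.9125%
Population std dev = √[193.2288 / 8] = 4.9146%
IR = r̄ / tracking error = 0.9125 / 4.9146 = 0.1857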